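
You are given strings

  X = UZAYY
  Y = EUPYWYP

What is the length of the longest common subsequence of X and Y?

3

Let dp[i][j] be the LCS length of the first i characters of X and the first j characters of Y. dp[i][j] = dp[i-1][j-1]+1 when the i-th and j-th characters match, else max(dp[i-1][j], dp[i][j-1]).
    ·  E  U  P  Y  W  Y  P
 ·  0  0  0  0  0  0  0  0
 U  0  0  1  1  1  1  1  1
 Z  0  0  1  1  1  1  1  1
 A  0  0  1  1  1  1  1  1
 Y  0  0  1  1  2  2  2  2
 Y  0  0  1  1  2  2  3  3
dp[5][7] = 3. One LCS (by backtracking along matches): UYY.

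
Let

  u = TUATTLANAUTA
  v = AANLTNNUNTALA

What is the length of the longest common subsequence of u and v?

One common subsequence of length 6: A (u #3, v #2), T (u #4, v #5), N (u #8, v #7), U (u #10, v #8), T (u #11, v #10), A (u #12, v #13). Since dp[12][13] = 6, nothing longer is possible.

6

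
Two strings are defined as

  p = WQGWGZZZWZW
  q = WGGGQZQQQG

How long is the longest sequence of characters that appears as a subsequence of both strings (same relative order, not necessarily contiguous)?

Let dp[i][j] be the LCS length of the first i characters of p and the first j characters of q. dp[i][j] = dp[i-1][j-1]+1 when the i-th and j-th characters match, else max(dp[i-1][j], dp[i][j-1]).
    ·  W  G  G  G  Q  Z  Q  Q  Q  G
 ·  0  0  0  0  0  0  0  0  0  0  0
 W  0  1  1  1  1  1  1  1  1  1  1
 Q  0  1  1  1  1  2  2  2  2  2  2
 G  0  1  2  2  2  2  2  2  2  2  3
 W  0  1  2  2  2  2  2  2  2  2  3
 G  0  1  2  3  3  3  3  3  3  3  3
 Z  0  1  2  3  3  3  4  4  4  4  4
 Z  0  1  2  3  3  3  4  4  4  4  4
 Z  0  1  2  3  3  3  4  4  4  4  4
 W  0  1  2  3  3  3  4  4  4  4  4
 Z  0  1  2  3  3  3  4  4  4  4  4
 W  0  1  2  3  3  3  4  4  4  4  4
dp[11][10] = 4. One LCS (by backtracking along matches): WGGZ.

4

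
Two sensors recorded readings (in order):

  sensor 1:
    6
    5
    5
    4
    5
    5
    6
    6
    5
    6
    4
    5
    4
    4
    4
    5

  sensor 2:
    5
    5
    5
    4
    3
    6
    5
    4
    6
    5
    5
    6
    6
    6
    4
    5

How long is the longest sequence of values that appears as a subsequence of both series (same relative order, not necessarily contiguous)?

Match 6 [1,6] → 5 [3,7] → 4 [4,8] → 5 [5,10] → 5 [6,11] → 6 [7,12] → 6 [8,13] → 6 [10,14] → 4 [15,15] → 5 [16,16] — 10 values in the same relative order in both. Since dp[16][16] = 10, nothing longer is possible.

10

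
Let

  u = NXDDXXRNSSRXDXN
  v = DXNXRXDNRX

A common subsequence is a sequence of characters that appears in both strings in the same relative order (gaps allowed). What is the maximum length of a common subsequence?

Let dp[i][j] be the LCS length of the first i characters of u and the first j characters of v. dp[i][j] = dp[i-1][j-1]+1 when the i-th and j-th characters match, else max(dp[i-1][j], dp[i][j-1]).
    ·  D  X  N  X  R  X  D  N  R  X
 ·  0  0  0  0  0  0  0  0  0  0  0
 N  0  0  0  1  1  1  1  1  1  1  1
 X  0  0  1  1  2  2  2  2  2  2  2
 D  0  1  1  1  2  2  2  3  3  3  3
 D  0  1  1  1  2  2  2  3  3  3  3
 X  0  1  2  2  2  2  3  3  3  3  4
 X  0  1  2  2  3  3  3  3  3  3  4
 R  0  1  2  2  3  4  4  4  4  4  4
 N  0  1  2  3  3  4  4  4  5  5  5
 S  0  1  2  3  3  4  4  4  5  5  5
 S  0  1  2  3  3  4  4  4  5  5  5
 R  0  1  2  3  3  4  4  4  5  6  6
 X  0  1  2  3  4  4  5  5  5  6  7
 D  0  1  2  3  4  4  5  6  6  6  7
 X  0  1  2  3  4  4  5  6  6  6  7
 N  0  1  2  3  4  4  5  6  7  7  7
dp[15][10] = 7. One LCS (by backtracking along matches): DXXRNRX.

7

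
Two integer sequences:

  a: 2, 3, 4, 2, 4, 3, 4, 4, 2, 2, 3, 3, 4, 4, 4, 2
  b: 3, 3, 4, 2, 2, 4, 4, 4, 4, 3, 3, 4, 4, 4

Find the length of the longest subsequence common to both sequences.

11

Taking 3 at a[2]=b[2], 4 at a[3]=b[3], 2 at a[4]=b[5], 4 at a[5]=b[7], 4 at a[7]=b[8], 4 at a[8]=b[9], 3 at a[11]=b[10], 3 at a[12]=b[11], 4 at a[13]=b[12], 4 at a[14]=b[13], 4 at a[15]=b[14] gives a common subsequence of length 11, and the DP table's final entry dp[16][14] is also 11, so no common subsequence is longer.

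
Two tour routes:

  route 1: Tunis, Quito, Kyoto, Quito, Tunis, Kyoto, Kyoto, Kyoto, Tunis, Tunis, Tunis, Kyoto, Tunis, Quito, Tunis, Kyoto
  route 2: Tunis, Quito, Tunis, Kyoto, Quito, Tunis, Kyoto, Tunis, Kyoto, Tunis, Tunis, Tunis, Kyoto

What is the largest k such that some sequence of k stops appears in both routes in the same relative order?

Match Tunis (route 1 #1, route 2 #1), Quito (route 1 #2, route 2 #2), Kyoto (route 1 #3, route 2 #4), Quito (route 1 #4, route 2 #5), Tunis (route 1 #5, route 2 #6), Kyoto (route 1 #6, route 2 #7), Kyoto (route 1 #8, route 2 #9), Tunis (route 1 #11, route 2 #10), Tunis (route 1 #13, route 2 #11), Tunis (route 1 #15, route 2 #12), Kyoto (route 1 #16, route 2 #13) — 11 stops in the same relative order in both. Since dp[16][13] = 11, nothing longer is possible.

11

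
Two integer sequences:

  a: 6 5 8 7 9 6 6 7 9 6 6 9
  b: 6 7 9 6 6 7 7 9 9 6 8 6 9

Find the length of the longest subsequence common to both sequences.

10

Pick 6 (a #1, b #1), 7 (a #4, b #2), 9 (a #5, b #3), 6 (a #6, b #4), 6 (a #7, b #5), 7 (a #8, b #7), 9 (a #9, b #9), 6 (a #10, b #10), 6 (a #11, b #12), 9 (a #12, b #13); all 10 values appear in both, in order. dp[12][13] = 10 confirms this is the maximum.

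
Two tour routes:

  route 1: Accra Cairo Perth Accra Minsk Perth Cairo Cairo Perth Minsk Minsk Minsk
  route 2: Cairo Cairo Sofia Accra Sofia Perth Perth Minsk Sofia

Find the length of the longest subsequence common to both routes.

5

Match Cairo (route 1 #2, route 2 #2), Accra (route 1 #4, route 2 #4), Perth (route 1 #6, route 2 #6), Perth (route 1 #9, route 2 #7), Minsk (route 1 #10, route 2 #8) — 5 stops in the same relative order in both. Since dp[12][9] = 5, nothing longer is possible.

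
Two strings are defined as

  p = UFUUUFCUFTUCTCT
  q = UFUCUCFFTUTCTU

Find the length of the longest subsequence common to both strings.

Match U [1,1] → F [2,2] → U [3,3] → U [4,5] → F [6,7] → F [9,8] → T [10,9] → U [11,10] → T [13,11] → C [14,12] → T [15,13] — 11 characters in the same relative order in both. dp[15][14] = 11 confirms this is the maximum.

11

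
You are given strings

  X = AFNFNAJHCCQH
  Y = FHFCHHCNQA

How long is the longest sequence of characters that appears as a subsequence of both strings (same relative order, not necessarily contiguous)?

5

Match F at X[2]=Y[1], F at X[4]=Y[3], H at X[8]=Y[6], C at X[9]=Y[7], Q at X[11]=Y[9] — 5 characters in the same relative order in both. Since dp[12][10] = 5, nothing longer is possible.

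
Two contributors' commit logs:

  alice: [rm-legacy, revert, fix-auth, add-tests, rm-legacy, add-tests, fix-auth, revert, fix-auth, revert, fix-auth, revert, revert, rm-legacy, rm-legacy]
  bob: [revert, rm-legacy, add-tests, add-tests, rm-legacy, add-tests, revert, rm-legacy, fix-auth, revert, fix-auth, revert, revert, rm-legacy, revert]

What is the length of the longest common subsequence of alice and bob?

Match rm-legacy at alice[1]=bob[2], then add-tests at alice[4]=bob[4], then rm-legacy at alice[5]=bob[5], then add-tests at alice[6]=bob[6], then revert at alice[8]=bob[7], then fix-auth at alice[9]=bob[9], then revert at alice[10]=bob[10], then fix-auth at alice[11]=bob[11], then revert at alice[12]=bob[12], then revert at alice[13]=bob[13], then rm-legacy at alice[14]=bob[14] — 11 commits in the same relative order in both. Since dp[15][15] = 11, nothing longer is possible.

11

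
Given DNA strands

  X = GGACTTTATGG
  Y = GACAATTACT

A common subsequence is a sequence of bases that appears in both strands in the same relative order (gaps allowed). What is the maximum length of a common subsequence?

Taking G [2,1], A [3,2], C [4,3], T [6,6], T [7,7], A [8,8], T [9,10] gives a common subsequence of length 7. Since dp[11][10] = 7, nothing longer is possible.

7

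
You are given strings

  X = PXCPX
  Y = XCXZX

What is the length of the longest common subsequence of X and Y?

3

Pick X (X #2, Y #1), then C (X #3, Y #2), then X (X #5, Y #5); all 3 characters appear in both, in order. The LCS DP gives dp[5][5] = 3, so this is optimal.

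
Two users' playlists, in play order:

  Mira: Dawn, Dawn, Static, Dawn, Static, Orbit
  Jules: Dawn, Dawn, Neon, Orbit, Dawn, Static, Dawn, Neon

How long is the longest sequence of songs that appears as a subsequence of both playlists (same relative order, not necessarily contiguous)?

One common subsequence of length 4: Dawn [1,2] → Dawn [2,5] → Static [3,6] → Dawn [4,7]. The LCS DP gives dp[6][8] = 4, so this is optimal.

4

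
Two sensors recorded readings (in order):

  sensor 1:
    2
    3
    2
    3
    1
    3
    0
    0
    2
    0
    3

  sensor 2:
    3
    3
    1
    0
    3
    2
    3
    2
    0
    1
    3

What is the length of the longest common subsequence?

7

Let dp[i][j] be the LCS length of the first i values of sensor 1 and the first j values of sensor 2. dp[i][j] = dp[i-1][j-1]+1 when the i-th and j-th values match, else max(dp[i-1][j], dp[i][j-1]).
    ·  3  3  1  0  3  2  3  2  0  1  3
 ·  0  0  0  0  0  0  0  0  0  0  0  0
 2  0  0  0  0  0  0  1  1  1  1  1  1
 3  0  1  1  1  1  1  1  2  2  2  2  2
 2  0  1  1  1  1  1  2  2  3  3  3  3
 3  0  1  2  2  2  2  2  3  3  3  3  4
 1  0  1  2  3  3  3  3  3  3  3  4  4
 3  0  1  2  3  3  4  4  4  4  4  4  5
 0  0  1  2  3  4  4  4  4  4  5  5  5
 0  0  1  2  3  4  4  4  4  4  5  5  5
 2  0  1  2  3  4  4  5  5  5  5  5  5
 0  0  1  2  3  4  4  5  5  5  6  6  6
 3  0  1  2  3  4  5  5  6  6  6  6  7
dp[11][11] = 7. One LCS (by backtracking along matches): 3, 3, 1, 3, 2, 0, 3.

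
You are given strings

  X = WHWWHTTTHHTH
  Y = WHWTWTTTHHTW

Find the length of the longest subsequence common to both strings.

10

Pick W [1,1], H [2,2], W [3,3], W [4,5], T [6,6], T [7,7], T [8,8], H [9,9], H [10,10], T [11,11]; all 10 characters appear in both, in order. dp[12][12] = 10 confirms this is the maximum.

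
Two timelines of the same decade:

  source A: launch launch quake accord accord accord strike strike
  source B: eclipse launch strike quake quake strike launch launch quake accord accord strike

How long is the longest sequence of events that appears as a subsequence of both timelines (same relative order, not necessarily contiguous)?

6

Taking launch at source A[1]=source B[7], launch at source A[2]=source B[8], quake at source A[3]=source B[9], accord at source A[5]=source B[10], accord at source A[6]=source B[11], strike at source A[8]=source B[12] gives a common subsequence of length 6. The LCS DP gives dp[8][12] = 6, so this is optimal.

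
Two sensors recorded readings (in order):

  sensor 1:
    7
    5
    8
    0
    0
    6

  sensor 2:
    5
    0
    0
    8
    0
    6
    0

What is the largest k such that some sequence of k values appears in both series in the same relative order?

Pick 5 at sensor 1[2]=sensor 2[1]; then 8 at sensor 1[3]=sensor 2[4]; then 0 at sensor 1[4]=sensor 2[5]; then 0 at sensor 1[5]=sensor 2[7]; all 4 values appear in both, in order. The LCS DP gives dp[6][7] = 4, so this is optimal.

4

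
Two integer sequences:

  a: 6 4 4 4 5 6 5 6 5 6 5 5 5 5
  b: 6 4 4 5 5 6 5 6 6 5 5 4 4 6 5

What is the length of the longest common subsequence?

Match 6 (a #1, b #1), 4 (a #2, b #2), 4 (a #3, b #3), 5 (a #5, b #5), 6 (a #6, b #6), 5 (a #7, b #7), 6 (a #8, b #8), 6 (a #10, b #9), 5 (a #11, b #10), 5 (a #12, b #11), 5 (a #14, b #15) — 11 values in the same relative order in both. The LCS DP gives dp[14][15] = 11, so this is optimal.

11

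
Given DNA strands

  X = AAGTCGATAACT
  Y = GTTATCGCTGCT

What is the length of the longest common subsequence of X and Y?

7

Let dp[i][j] be the LCS length of the first i bases of X and the first j bases of Y. dp[i][j] = dp[i-1][j-1]+1 when the i-th and j-th bases match, else max(dp[i-1][j], dp[i][j-1]).
    ·  G  T  T  A  T  C  G  C  T  G  C  T
 ·  0  0  0  0  0  0  0  0  0  0  0  0  0
 A  0  0  0  0  1  1  1  1  1  1  1  1  1
 A  0  0  0  0  1  1  1  1  1  1  1  1  1
 G  0  1  1  1  1  1  1  2  2  2  2  2  2
 T  0  1  2  2  2  2  2  2  2  3  3  3  3
 C  0  1  2  2  2  2  3  3  3  3  3  4  4
 G  0  1  2  2  2  2  3  4  4  4  4  4  4
 A  0  1  2  2  3  3  3  4  4  4  4  4  4
 T  0  1  2  3  3  4  4  4  4  5  5  5  5
 A  0  1  2  3  4  4  4  4  4  5  5  5  5
 A  0  1  2  3  4  4  4  4  4  5  5  5  5
 C  0  1  2  3  4  4  5  5  5  5  5  6  6
 T  0  1  2  3  4  5  5  5  5  6  6  6  7
dp[12][12] = 7. One LCS (by backtracking along matches): ATCGTCT.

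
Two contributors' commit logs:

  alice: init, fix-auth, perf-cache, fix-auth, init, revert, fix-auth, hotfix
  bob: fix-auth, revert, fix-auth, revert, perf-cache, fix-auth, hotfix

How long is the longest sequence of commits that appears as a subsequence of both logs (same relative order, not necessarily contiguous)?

5

Taking fix-auth (alice #2, bob #1); then fix-auth (alice #4, bob #3); then revert (alice #6, bob #4); then fix-auth (alice #7, bob #6); then hotfix (alice #8, bob #7) gives a common subsequence of length 5. The LCS DP gives dp[8][7] = 5, so this is optimal.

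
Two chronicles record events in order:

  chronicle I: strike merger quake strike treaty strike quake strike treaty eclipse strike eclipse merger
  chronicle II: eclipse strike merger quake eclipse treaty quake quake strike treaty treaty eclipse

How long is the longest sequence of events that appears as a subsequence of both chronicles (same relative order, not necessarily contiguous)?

One common subsequence of length 8: strike (chronicle I #1, chronicle II #2) → merger (chronicle I #2, chronicle II #3) → quake (chronicle I #3, chronicle II #4) → treaty (chronicle I #5, chronicle II #6) → quake (chronicle I #7, chronicle II #8) → strike (chronicle I #8, chronicle II #9) → treaty (chronicle I #9, chronicle II #11) → eclipse (chronicle I #12, chronicle II #12). Since dp[13][12] = 8, nothing longer is possible.

8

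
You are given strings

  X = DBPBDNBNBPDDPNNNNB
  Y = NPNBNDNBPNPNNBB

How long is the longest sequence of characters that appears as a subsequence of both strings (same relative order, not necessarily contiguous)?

Match P at X[3]=Y[2]; then B at X[4]=Y[4]; then D at X[5]=Y[6]; then N at X[6]=Y[7]; then B at X[7]=Y[8]; then N at X[8]=Y[10]; then P at X[13]=Y[11]; then N at X[14]=Y[12]; then N at X[15]=Y[13]; then B at X[18]=Y[15] — 10 characters in the same relative order in both, and the DP table's final entry dp[18][15] is also 10, so no common subsequence is longer.

10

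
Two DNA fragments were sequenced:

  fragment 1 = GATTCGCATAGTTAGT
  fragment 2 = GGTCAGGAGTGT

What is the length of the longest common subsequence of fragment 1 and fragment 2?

Match G [1,2], then T [4,3], then C [5,4], then G [6,7], then A [10,8], then G [11,9], then T [13,10], then G [15,11], then T [16,12] — 9 bases in the same relative order in both. dp[16][12] = 9 confirms this is the maximum.

9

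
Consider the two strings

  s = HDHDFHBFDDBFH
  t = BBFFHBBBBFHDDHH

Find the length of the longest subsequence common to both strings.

7

Pick F (s #5, t #4); then H (s #6, t #5); then B (s #7, t #9); then F (s #8, t #10); then D (s #9, t #12); then D (s #10, t #13); then H (s #13, t #15); all 7 characters appear in both, in order. The LCS DP gives dp[13][15] = 7, so this is optimal.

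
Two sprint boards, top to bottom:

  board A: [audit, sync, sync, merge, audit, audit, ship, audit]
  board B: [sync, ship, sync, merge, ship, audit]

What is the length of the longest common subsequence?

Match sync at board A[2]=board B[1]; then sync at board A[3]=board B[3]; then merge at board A[4]=board B[4]; then ship at board A[7]=board B[5]; then audit at board A[8]=board B[6] — 5 tasks in the same relative order in both. Since dp[8][6] = 5, nothing longer is possible.

5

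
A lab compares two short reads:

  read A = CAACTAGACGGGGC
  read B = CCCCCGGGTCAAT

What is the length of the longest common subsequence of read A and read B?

Match C at read A[1]=read B[3], C at read A[4]=read B[4], C at read A[9]=read B[5], G at read A[10]=read B[6], G at read A[11]=read B[7], G at read A[12]=read B[8], C at read A[14]=read B[10] — 7 bases in the same relative order in both. Since dp[14][13] = 7, nothing longer is possible.

7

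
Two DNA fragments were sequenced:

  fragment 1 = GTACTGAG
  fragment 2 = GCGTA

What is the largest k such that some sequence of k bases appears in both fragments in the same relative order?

4

Pick G (fragment 1 #1, fragment 2 #1), then C (fragment 1 #4, fragment 2 #2), then T (fragment 1 #5, fragment 2 #4), then A (fragment 1 #7, fragment 2 #5); all 4 bases appear in both, in order. dp[8][5] = 4 confirms this is the maximum.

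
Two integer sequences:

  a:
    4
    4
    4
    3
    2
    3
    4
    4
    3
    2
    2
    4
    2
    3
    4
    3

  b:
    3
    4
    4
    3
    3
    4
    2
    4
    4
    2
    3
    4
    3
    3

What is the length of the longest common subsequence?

One common subsequence of length 11: 4 at a[2]=b[2], then 4 at a[3]=b[3], then 3 at a[4]=b[4], then 3 at a[6]=b[5], then 4 at a[7]=b[6], then 4 at a[8]=b[8], then 4 at a[12]=b[9], then 2 at a[13]=b[10], then 3 at a[14]=b[11], then 4 at a[15]=b[12], then 3 at a[16]=b[14]. dp[16][14] = 11 confirms this is the maximum.

11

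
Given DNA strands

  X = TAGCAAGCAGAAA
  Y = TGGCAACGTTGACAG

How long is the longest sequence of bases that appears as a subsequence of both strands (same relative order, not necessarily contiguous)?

Match T (X #1, Y #1) → G (X #3, Y #3) → C (X #4, Y #4) → A (X #5, Y #5) → A (X #6, Y #6) → G (X #7, Y #11) → C (X #8, Y #13) → A (X #9, Y #14) → G (X #10, Y #15) — 9 bases in the same relative order in both. dp[13][15] = 9 confirms this is the maximum.

9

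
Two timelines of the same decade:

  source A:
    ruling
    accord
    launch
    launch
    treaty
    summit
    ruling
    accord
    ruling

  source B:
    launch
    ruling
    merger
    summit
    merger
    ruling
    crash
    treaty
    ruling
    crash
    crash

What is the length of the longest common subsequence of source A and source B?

4

Taking ruling (source A #1, source B #2) → summit (source A #6, source B #4) → ruling (source A #7, source B #6) → ruling (source A #9, source B #9) gives a common subsequence of length 4. The LCS DP gives dp[9][11] = 4, so this is optimal.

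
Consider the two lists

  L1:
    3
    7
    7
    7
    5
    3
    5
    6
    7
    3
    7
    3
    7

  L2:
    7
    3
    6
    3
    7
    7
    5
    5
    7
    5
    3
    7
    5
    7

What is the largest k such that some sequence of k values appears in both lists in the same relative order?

9

Taking 3 (L1 #1, L2 #4), then 7 (L1 #3, L2 #5), then 7 (L1 #4, L2 #6), then 5 (L1 #5, L2 #7), then 5 (L1 #7, L2 #8), then 7 (L1 #9, L2 #9), then 3 (L1 #10, L2 #11), then 7 (L1 #11, L2 #12), then 7 (L1 #13, L2 #14) gives a common subsequence of length 9, and the DP table's final entry dp[13][14] is also 9, so no common subsequence is longer.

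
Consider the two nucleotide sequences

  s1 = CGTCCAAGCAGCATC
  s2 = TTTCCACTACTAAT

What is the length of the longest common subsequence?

9

Pick T (s1 #3, s2 #3), C (s1 #4, s2 #4), C (s1 #5, s2 #5), A (s1 #6, s2 #6), A (s1 #7, s2 #9), C (s1 #9, s2 #10), A (s1 #10, s2 #12), A (s1 #13, s2 #13), T (s1 #14, s2 #14); all 9 bases appear in both, in order. Since dp[15][14] = 9, nothing longer is possible.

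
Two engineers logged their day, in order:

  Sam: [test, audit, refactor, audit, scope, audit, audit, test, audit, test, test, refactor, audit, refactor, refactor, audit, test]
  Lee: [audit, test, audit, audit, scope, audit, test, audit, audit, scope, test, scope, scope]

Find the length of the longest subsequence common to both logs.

9

Match test (Sam #1, Lee #2); then audit (Sam #2, Lee #3); then audit (Sam #4, Lee #4); then scope (Sam #5, Lee #5); then audit (Sam #7, Lee #6); then test (Sam #8, Lee #7); then audit (Sam #9, Lee #8); then audit (Sam #13, Lee #9); then test (Sam #17, Lee #11) — 9 tasks in the same relative order in both. dp[17][13] = 9 confirms this is the maximum.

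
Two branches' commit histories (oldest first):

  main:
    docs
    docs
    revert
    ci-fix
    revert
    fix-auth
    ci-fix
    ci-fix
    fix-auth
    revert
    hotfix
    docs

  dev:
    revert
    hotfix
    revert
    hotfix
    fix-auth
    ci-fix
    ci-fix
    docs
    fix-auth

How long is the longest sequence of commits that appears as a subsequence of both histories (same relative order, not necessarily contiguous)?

6

Pick revert [3,1], revert [5,3], fix-auth [6,5], ci-fix [7,6], ci-fix [8,7], fix-auth [9,9]; all 6 commits appear in both, in order, and the DP table's final entry dp[12][9] is also 6, so no common subsequence is longer.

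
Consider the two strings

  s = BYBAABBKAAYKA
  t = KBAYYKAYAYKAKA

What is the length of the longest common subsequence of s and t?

8

One common subsequence of length 8: B at s[1]=t[2] → Y at s[2]=t[5] → A at s[4]=t[7] → A at s[5]=t[9] → K at s[8]=t[11] → A at s[10]=t[12] → K at s[12]=t[13] → A at s[13]=t[14]. The LCS DP gives dp[13][14] = 8, so this is optimal.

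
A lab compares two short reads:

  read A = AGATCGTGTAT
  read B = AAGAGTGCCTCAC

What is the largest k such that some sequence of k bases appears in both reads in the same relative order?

Let dp[i][j] be the LCS length of the first i bases of read A and the first j bases of read B. dp[i][j] = dp[i-1][j-1]+1 when the i-th and j-th bases match, else max(dp[i-1][j], dp[i][j-1]).
    ·  A  A  G  A  G  T  G  C  C  T  C  A  C
 ·  0  0  0  0  0  0  0  0  0  0  0  0  0  0
 A  0  1  1  1  1  1  1  1  1  1  1  1  1  1
 G  0  1  1  2  2  2  2  2  2  2  2  2  2  2
 A  0  1  2  2  3  3  3  3  3  3  3  3  3  3
 T  0  1  2  2  3  3  4  4  4  4  4  4  4  4
 C  0  1  2  2  3  3  4  4  5  5  5  5  5  5
 G  0  1  2  3  3  4  4  5  5  5  5  5  5  5
 T  0  1  2  3  3  4  5  5  5  5  6  6  6  6
 G  0  1  2  3  3  4  5  6  6  6  6  6  6  6
 T  0  1  2  3  3  4  5  6  6  6  7  7  7  7
 A  0  1  2  3  4  4  5  6  6  6  7  7  8  8
 T  0  1  2  3  4  4  5  6  6  6  7  7  8  8
dp[11][13] = 8. One LCS (by backtracking along matches): AGAGTGTA.

8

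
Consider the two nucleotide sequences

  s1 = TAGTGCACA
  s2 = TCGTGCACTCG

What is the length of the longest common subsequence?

7

Let dp[i][j] be the LCS length of the first i bases of s1 and the first j bases of s2. dp[i][j] = dp[i-1][j-1]+1 when the i-th and j-th bases match, else max(dp[i-1][j], dp[i][j-1]).
    ·  T  C  G  T  G  C  A  C  T  C  G
 ·  0  0  0  0  0  0  0  0  0  0  0  0
 T  0  1  1  1  1  1  1  1  1  1  1  1
 A  0  1  1  1  1  1  1  2  2  2  2  2
 G  0  1  1  2  2  2  2  2  2  2  2  3
 T  0  1  1  2  3  3  3  3  3  3  3  3
 G  0  1  1  2  3  4  4  4  4  4  4  4
 C  0  1  2  2  3  4  5  5  5  5  5  5
 A  0  1  2  2  3  4  5  6  6  6  6  6
 C  0  1  2  2  3  4  5  6  7  7  7  7
 A  0  1  2  2  3  4  5  6  7  7  7  7
dp[9][11] = 7. One LCS (by backtracking along matches): TGTGCAC.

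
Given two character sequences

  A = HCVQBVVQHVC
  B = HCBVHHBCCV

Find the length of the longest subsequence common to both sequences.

6

Let dp[i][j] be the LCS length of the first i characters of A and the first j characters of B. dp[i][j] = dp[i-1][j-1]+1 when the i-th and j-th characters match, else max(dp[i-1][j], dp[i][j-1]).
    ·  H  C  B  V  H  H  B  C  C  V
 ·  0  0  0  0  0  0  0  0  0  0  0
 H  0  1  1  1  1  1  1  1  1  1  1
 C  0  1  2  2  2  2  2  2  2  2  2
 V  0  1  2  2  3  3  3  3  3  3  3
 Q  0  1  2  2  3  3  3  3  3  3  3
 B  0  1  2  3  3  3  3  4  4  4  4
 V  0  1  2  3  4  4  4  4  4  4  5
 V  0  1  2  3  4  4  4  4  4  4  5
 Q  0  1  2  3  4  4  4  4  4  4  5
 H  0  1  2  3  4  5  5  5  5  5  5
 V  0  1  2  3  4  5  5  5  5  5  6
 C  0  1  2  3  4  5  5  5  6  6  6
dp[11][10] = 6. One LCS (by backtracking along matches): HCBVHV.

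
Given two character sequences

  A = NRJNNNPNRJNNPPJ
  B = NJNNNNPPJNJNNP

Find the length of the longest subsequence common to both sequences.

Match N [1,1], J [3,2], N [4,4], N [5,5], N [6,6], P [7,8], N [8,10], J [10,11], N [11,12], N [12,13], P [14,14] — 11 characters in the same relative order in both. Since dp[15][14] = 11, nothing longer is possible.

11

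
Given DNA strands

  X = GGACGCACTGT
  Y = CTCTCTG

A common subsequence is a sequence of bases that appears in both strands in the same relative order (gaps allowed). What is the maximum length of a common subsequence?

5

Pick C at X[4]=Y[1], C at X[6]=Y[3], C at X[8]=Y[5], T at X[9]=Y[6], G at X[10]=Y[7]; all 5 bases appear in both, in order. The LCS DP gives dp[11][7] = 5, so this is optimal.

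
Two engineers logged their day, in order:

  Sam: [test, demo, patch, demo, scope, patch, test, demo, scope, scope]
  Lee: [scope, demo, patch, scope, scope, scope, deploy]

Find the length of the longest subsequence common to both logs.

5

Pick demo at Sam[2]=Lee[2], then patch at Sam[3]=Lee[3], then scope at Sam[5]=Lee[4], then scope at Sam[9]=Lee[5], then scope at Sam[10]=Lee[6]; all 5 tasks appear in both, in order. The LCS DP gives dp[10][7] = 5, so this is optimal.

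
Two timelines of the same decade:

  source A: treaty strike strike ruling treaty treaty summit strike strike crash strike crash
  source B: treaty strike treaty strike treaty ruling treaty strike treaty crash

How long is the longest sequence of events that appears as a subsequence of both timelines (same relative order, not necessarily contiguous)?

7

One common subsequence of length 7: treaty [1,1]; then strike [2,2]; then strike [3,4]; then ruling [4,6]; then treaty [5,7]; then treaty [6,9]; then crash [12,10]. Since dp[12][10] = 7, nothing longer is possible.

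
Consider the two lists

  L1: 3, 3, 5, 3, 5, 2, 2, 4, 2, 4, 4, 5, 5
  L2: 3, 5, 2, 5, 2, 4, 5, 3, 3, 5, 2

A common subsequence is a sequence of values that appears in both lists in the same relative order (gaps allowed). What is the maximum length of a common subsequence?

Pick 3 [2,1], then 5 [3,2], then 5 [5,4], then 2 [9,5], then 4 [11,6], then 5 [12,7], then 5 [13,10]; all 7 values appear in both, in order. The LCS DP gives dp[13][11] = 7, so this is optimal.

7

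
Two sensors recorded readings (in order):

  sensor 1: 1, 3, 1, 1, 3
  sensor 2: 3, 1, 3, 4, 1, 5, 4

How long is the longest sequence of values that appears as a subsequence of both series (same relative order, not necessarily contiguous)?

3

Pick 1 at sensor 1[1]=sensor 2[2], 3 at sensor 1[2]=sensor 2[3], 1 at sensor 1[3]=sensor 2[5]; all 3 values appear in both, in order. The LCS DP gives dp[5][7] = 3, so this is optimal.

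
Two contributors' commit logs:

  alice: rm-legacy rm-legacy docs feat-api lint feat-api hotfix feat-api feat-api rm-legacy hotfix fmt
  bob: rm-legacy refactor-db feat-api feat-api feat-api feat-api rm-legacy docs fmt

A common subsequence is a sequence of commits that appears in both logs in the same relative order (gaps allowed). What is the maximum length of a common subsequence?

7

Pick rm-legacy at alice[1]=bob[1]; then feat-api at alice[4]=bob[3]; then feat-api at alice[6]=bob[4]; then feat-api at alice[8]=bob[5]; then feat-api at alice[9]=bob[6]; then rm-legacy at alice[10]=bob[7]; then fmt at alice[12]=bob[9]; all 7 commits appear in both, in order. Since dp[12][9] = 7, nothing longer is possible.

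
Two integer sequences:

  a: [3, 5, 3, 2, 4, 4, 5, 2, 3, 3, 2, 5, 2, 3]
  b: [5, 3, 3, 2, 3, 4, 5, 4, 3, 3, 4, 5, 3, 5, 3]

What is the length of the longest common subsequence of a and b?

9

One common subsequence of length 9: 3 [1,2]; then 3 [3,3]; then 2 [4,4]; then 4 [5,8]; then 4 [6,11]; then 5 [7,12]; then 3 [10,13]; then 5 [12,14]; then 3 [14,15], and the DP table's final entry dp[14][15] is also 9, so no common subsequence is longer.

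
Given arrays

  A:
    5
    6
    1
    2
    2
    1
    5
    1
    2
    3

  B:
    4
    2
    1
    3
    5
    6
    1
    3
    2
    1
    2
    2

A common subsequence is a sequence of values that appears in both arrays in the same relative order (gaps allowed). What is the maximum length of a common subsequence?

Let dp[i][j] be the LCS length of the first i values of A and the first j values of B. dp[i][j] = dp[i-1][j-1]+1 when the i-th and j-th values match, else max(dp[i-1][j], dp[i][j-1]).
    ·  4  2  1  3  5  6  1  3  2  1  2  2
 ·  0  0  0  0  0  0  0  0  0  0  0  0  0
 5  0  0  0  0  0  1  1  1  1  1  1  1  1
 6  0  0  0  0  0  1  2  2  2  2  2  2  2
 1  0  0  0  1  1  1  2  3  3  3  3  3  3
 2  0  0  1  1  1  1  2  3  3  4  4  4  4
 2  0  0  1  1  1  1  2  3  3  4  4  5  5
 1  0  0  1  2  2  2  2  3  3  4  5  5  5
 5  0  0  1  2  2  3  3  3  3  4  5  5  5
 1  0  0  1  2  2  3  3  4  4  4  5  5  5
 2  0  0  1  2  2  3  3  4  4  5  5  6  6
 3  0  0  1  2  3  3  3  4  5  5  5  6  6
dp[10][12] = 6. One LCS (by backtracking along matches): 5, 6, 1, 2, 2, 2.

6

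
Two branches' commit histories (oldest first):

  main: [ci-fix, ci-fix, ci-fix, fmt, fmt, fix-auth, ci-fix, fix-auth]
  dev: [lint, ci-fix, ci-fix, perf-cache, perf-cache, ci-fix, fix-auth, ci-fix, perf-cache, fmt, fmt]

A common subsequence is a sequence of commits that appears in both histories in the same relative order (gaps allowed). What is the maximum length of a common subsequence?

5

Match ci-fix at main[1]=dev[3]; then ci-fix at main[2]=dev[6]; then ci-fix at main[3]=dev[8]; then fmt at main[4]=dev[10]; then fmt at main[5]=dev[11] — 5 commits in the same relative order in both. The LCS DP gives dp[8][11] = 5, so this is optimal.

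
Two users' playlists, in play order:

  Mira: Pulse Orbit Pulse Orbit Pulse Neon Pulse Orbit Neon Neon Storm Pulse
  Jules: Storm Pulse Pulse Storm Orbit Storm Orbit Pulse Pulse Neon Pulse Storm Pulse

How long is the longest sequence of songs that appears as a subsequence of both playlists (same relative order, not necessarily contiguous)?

8

Pick Pulse (Mira #1, Jules #3); then Orbit (Mira #2, Jules #7); then Pulse (Mira #3, Jules #8); then Pulse (Mira #5, Jules #9); then Neon (Mira #6, Jules #10); then Pulse (Mira #7, Jules #11); then Storm (Mira #11, Jules #12); then Pulse (Mira #12, Jules #13); all 8 songs appear in both, in order. dp[12][13] = 8 confirms this is the maximum.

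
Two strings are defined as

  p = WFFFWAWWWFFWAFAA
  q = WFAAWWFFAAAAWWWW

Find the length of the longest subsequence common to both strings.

10

Taking W (p #1, q #1), then F (p #2, q #2), then A (p #6, q #4), then W (p #8, q #5), then W (p #9, q #6), then F (p #10, q #7), then F (p #11, q #8), then A (p #13, q #10), then A (p #15, q #11), then A (p #16, q #12) gives a common subsequence of length 10. dp[16][16] = 10 confirms this is the maximum.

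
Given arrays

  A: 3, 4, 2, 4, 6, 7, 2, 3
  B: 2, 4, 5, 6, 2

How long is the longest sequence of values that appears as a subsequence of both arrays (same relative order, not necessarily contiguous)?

4

Match 2 at A[3]=B[1], 4 at A[4]=B[2], 6 at A[5]=B[4], 2 at A[7]=B[5] — 4 values in the same relative order in both, and the DP table's final entry dp[8][5] is also 4, so no common subsequence is longer.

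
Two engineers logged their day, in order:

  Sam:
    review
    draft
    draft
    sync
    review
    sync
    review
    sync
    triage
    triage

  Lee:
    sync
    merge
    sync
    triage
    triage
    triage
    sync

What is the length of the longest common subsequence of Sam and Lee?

4

Pick sync (Sam #4, Lee #1); then sync (Sam #6, Lee #3); then triage (Sam #9, Lee #5); then triage (Sam #10, Lee #6); all 4 tasks appear in both, in order. dp[10][7] = 4 confirms this is the maximum.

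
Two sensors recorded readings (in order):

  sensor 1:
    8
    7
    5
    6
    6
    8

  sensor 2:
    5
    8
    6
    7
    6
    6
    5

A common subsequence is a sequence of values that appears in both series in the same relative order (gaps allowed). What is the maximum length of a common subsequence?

4

Taking 8 [1,2], then 7 [2,4], then 6 [4,5], then 6 [5,6] gives a common subsequence of length 4. The LCS DP gives dp[6][7] = 4, so this is optimal.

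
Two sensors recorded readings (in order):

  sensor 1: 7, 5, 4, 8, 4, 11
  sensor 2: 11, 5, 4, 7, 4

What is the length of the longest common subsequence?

Pick 5 (sensor 1 #2, sensor 2 #2), then 4 (sensor 1 #3, sensor 2 #3), then 4 (sensor 1 #5, sensor 2 #5); all 3 values appear in both, in order. Since dp[6][5] = 3, nothing longer is possible.

3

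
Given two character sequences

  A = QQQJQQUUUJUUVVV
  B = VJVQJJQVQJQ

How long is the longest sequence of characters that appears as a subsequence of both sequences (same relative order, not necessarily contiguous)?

One common subsequence of length 5: Q [1,4], Q [2,7], Q [3,9], J [4,10], Q [6,11]. dp[15][11] = 5 confirms this is the maximum.

5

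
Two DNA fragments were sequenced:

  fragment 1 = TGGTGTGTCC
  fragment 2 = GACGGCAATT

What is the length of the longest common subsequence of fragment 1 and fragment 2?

5

Taking G at fragment 1[2]=fragment 2[1], then G at fragment 1[3]=fragment 2[4], then G at fragment 1[5]=fragment 2[5], then T at fragment 1[6]=fragment 2[9], then T at fragment 1[8]=fragment 2[10] gives a common subsequence of length 5. Since dp[10][10] = 5, nothing longer is possible.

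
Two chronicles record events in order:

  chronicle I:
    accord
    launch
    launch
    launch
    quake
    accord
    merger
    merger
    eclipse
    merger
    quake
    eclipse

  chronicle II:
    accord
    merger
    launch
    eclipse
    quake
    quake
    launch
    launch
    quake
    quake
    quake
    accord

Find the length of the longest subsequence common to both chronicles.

One common subsequence of length 6: accord (chronicle I #1, chronicle II #1) → launch (chronicle I #2, chronicle II #3) → launch (chronicle I #3, chronicle II #7) → launch (chronicle I #4, chronicle II #8) → quake (chronicle I #5, chronicle II #11) → accord (chronicle I #6, chronicle II #12). dp[12][12] = 6 confirms this is the maximum.

6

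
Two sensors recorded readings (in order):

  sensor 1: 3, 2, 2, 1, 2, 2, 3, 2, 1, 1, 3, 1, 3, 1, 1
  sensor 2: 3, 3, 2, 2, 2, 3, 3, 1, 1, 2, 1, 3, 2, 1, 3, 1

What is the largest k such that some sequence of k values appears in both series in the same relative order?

11

Taking 3 (sensor 1 #1, sensor 2 #2); then 2 (sensor 1 #2, sensor 2 #3); then 2 (sensor 1 #3, sensor 2 #4); then 2 (sensor 1 #5, sensor 2 #5); then 3 (sensor 1 #7, sensor 2 #7); then 2 (sensor 1 #8, sensor 2 #10); then 1 (sensor 1 #10, sensor 2 #11); then 3 (sensor 1 #11, sensor 2 #12); then 1 (sensor 1 #12, sensor 2 #14); then 3 (sensor 1 #13, sensor 2 #15); then 1 (sensor 1 #15, sensor 2 #16) gives a common subsequence of length 11. dp[15][16] = 11 confirms this is the maximum.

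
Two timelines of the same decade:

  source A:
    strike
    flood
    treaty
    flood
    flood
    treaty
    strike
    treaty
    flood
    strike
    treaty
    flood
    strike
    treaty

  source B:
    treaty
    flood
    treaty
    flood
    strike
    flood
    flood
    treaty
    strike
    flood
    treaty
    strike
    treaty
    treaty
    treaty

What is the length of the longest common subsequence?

Taking flood (source A #2, source B #2), then treaty (source A #3, source B #3), then flood (source A #4, source B #6), then flood (source A #5, source B #7), then treaty (source A #6, source B #8), then strike (source A #7, source B #9), then treaty (source A #8, source B #11), then strike (source A #10, source B #12), then treaty (source A #11, source B #14), then treaty (source A #14, source B #15) gives a common subsequence of length 10. dp[14][15] = 10 confirms this is the maximum.

10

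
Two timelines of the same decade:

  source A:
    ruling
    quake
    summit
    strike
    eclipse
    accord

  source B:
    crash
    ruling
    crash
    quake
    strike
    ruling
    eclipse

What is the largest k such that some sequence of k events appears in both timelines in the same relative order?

Match ruling at source A[1]=source B[2], quake at source A[2]=source B[4], strike at source A[4]=source B[5], eclipse at source A[5]=source B[7] — 4 events in the same relative order in both. The LCS DP gives dp[6][7] = 4, so this is optimal.

4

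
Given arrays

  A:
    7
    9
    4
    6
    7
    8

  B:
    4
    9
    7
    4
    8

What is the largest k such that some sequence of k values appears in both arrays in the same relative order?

One common subsequence of length 3: 7 [1,3], 4 [3,4], 8 [6,5], and the DP table's final entry dp[6][5] is also 3, so no common subsequence is longer.

3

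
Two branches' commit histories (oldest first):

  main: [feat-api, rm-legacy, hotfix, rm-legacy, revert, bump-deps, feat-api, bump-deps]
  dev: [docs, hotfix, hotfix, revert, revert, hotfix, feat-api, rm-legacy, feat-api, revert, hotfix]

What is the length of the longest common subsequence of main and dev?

One common subsequence of length 3: feat-api [1,7]; then rm-legacy [2,8]; then hotfix [3,11], and the DP table's final entry dp[8][11] is also 3, so no common subsequence is longer.

3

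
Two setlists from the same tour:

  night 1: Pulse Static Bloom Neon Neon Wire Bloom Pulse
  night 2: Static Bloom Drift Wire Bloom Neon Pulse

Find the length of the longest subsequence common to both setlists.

5

Taking Static at night 1[2]=night 2[1] → Bloom at night 1[3]=night 2[2] → Wire at night 1[6]=night 2[4] → Bloom at night 1[7]=night 2[5] → Pulse at night 1[8]=night 2[7] gives a common subsequence of length 5. The LCS DP gives dp[8][7] = 5, so this is optimal.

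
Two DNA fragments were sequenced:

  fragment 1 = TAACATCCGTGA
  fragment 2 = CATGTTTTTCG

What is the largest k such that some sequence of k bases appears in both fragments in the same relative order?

Match C (fragment 1 #4, fragment 2 #1), then A (fragment 1 #5, fragment 2 #2), then T (fragment 1 #6, fragment 2 #3), then G (fragment 1 #9, fragment 2 #4), then T (fragment 1 #10, fragment 2 #9), then G (fragment 1 #11, fragment 2 #11) — 6 bases in the same relative order in both, and the DP table's final entry dp[12][11] is also 6, so no common subsequence is longer.

6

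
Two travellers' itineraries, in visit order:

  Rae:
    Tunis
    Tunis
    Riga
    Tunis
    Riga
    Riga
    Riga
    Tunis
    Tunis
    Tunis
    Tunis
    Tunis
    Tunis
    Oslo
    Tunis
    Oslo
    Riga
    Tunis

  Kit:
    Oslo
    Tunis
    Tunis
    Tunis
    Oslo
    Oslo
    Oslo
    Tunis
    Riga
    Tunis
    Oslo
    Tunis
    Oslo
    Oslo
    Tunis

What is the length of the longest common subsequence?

9

Pick Tunis at Rae[1]=Kit[3], Tunis at Rae[2]=Kit[4], Tunis at Rae[4]=Kit[8], Riga at Rae[7]=Kit[9], Tunis at Rae[8]=Kit[10], Tunis at Rae[13]=Kit[12], Oslo at Rae[14]=Kit[13], Oslo at Rae[16]=Kit[14], Tunis at Rae[18]=Kit[15]; all 9 stops appear in both, in order. The LCS DP gives dp[18][15] = 9, so this is optimal.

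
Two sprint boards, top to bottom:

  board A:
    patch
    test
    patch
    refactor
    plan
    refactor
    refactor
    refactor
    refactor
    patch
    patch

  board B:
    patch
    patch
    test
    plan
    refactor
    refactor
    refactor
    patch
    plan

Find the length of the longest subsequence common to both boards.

7

One common subsequence of length 7: patch at board A[1]=board B[2], then test at board A[2]=board B[3], then plan at board A[5]=board B[4], then refactor at board A[7]=board B[5], then refactor at board A[8]=board B[6], then refactor at board A[9]=board B[7], then patch at board A[10]=board B[8], and the DP table's final entry dp[11][9] is also 7, so no common subsequence is longer.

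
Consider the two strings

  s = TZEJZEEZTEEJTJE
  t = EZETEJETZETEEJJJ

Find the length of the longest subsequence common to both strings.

Match T (s #1, t #4), then E (s #3, t #5), then J (s #4, t #6), then Z (s #5, t #9), then E (s #7, t #10), then T (s #9, t #11), then E (s #10, t #12), then E (s #11, t #13), then J (s #12, t #15), then J (s #14, t #16) — 10 characters in the same relative order in both. Since dp[15][16] = 10, nothing longer is possible.

10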